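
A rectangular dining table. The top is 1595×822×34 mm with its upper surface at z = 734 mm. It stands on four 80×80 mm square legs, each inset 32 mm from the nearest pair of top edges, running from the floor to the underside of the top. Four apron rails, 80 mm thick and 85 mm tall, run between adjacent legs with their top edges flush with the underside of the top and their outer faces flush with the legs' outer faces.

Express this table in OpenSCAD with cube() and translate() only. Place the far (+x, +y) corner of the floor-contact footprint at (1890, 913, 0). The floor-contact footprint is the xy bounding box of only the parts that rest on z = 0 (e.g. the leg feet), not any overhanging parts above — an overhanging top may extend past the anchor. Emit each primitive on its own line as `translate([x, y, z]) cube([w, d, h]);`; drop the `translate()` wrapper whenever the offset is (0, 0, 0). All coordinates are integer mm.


translate([327, 123, 700]) cube([1595, 822, 34]);
translate([359, 155, 0]) cube([80, 80, 700]);
translate([1810, 155, 0]) cube([80, 80, 700]);
translate([359, 833, 0]) cube([80, 80, 700]);
translate([1810, 833, 0]) cube([80, 80, 700]);
translate([439, 155, 615]) cube([1371, 80, 85]);
translate([439, 833, 615]) cube([1371, 80, 85]);
translate([359, 235, 615]) cube([80, 598, 85]);
translate([1810, 235, 615]) cube([80, 598, 85]);


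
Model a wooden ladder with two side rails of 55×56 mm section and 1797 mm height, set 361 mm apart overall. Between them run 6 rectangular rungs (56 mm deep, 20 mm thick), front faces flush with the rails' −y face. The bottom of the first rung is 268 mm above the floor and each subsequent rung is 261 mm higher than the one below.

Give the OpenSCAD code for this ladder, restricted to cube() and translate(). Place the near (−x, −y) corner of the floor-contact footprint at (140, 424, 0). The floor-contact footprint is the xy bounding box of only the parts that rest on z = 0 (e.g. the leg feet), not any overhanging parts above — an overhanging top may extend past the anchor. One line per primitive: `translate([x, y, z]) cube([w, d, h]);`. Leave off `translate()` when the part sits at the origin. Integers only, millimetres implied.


translate([140, 424, 0]) cube([55, 56, 1797]);
translate([446, 424, 0]) cube([55, 56, 1797]);
translate([195, 424, 268]) cube([251, 56, 20]);
translate([195, 424, 529]) cube([251, 56, 20]);
translate([195, 424, 790]) cube([251, 56, 20]);
translate([195, 424, 1051]) cube([251, 56, 20]);
translate([195, 424, 1312]) cube([251, 56, 20]);
translate([195, 424, 1573]) cube([251, 56, 20]);


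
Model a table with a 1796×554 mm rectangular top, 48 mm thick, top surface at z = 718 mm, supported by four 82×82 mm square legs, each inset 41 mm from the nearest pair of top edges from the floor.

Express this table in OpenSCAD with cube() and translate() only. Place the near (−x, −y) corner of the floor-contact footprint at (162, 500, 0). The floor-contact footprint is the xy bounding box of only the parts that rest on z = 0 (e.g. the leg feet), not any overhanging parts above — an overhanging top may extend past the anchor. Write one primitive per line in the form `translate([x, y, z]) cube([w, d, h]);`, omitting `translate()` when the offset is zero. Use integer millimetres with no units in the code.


translate([121, 459, 670]) cube([1796, 554, 48]);
translate([162, 500, 0]) cube([82, 82, 670]);
translate([1794, 500, 0]) cube([82, 82, 670]);
translate([162, 890, 0]) cube([82, 82, 670]);
translate([1794, 890, 0]) cube([82, 82, 670]);


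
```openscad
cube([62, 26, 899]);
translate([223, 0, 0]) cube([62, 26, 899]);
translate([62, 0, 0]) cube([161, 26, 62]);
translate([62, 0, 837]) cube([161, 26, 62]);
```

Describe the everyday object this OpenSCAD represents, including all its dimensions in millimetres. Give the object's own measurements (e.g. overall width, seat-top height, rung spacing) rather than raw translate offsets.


A rectangular picture frame lying in the x–z plane (depth along y). The opening is 161 mm wide (x) by 775 mm tall (z), surrounded by a border 62 mm wide on all four sides. The frame is 26 mm deep and is made of two full-height vertical stiles with two horizontal rails fitted between them.


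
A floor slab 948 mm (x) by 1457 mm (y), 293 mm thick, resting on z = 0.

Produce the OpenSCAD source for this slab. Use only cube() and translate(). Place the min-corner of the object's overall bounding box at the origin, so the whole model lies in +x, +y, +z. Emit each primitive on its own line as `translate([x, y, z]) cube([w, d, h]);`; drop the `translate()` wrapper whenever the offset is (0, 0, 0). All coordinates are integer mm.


cube([948, 1457, 293]);


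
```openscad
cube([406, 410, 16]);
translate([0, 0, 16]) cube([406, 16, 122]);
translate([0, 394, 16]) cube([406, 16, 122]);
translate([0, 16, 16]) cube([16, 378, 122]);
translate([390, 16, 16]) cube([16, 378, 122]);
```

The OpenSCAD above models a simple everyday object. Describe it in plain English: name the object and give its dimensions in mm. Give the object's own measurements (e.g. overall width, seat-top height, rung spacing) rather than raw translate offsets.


An open-topped rectangular box: outside dimensions 406×410×138 mm, with a uniform wall and base thickness of 16 mm. The base is a full 406×410 slab on the floor; four walls sit on top of the base. The front and back walls (the −y and +y sides) span the full width; the two side walls fit between them.


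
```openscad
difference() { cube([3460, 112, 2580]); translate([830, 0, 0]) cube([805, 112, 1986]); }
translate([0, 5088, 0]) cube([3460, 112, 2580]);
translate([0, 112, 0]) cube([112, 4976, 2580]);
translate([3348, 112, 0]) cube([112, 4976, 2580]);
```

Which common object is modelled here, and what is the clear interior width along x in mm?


A single room. The interior width is 3236 mm.

Four walls enclosing a rectangle with a door in the front wall — a room. Outside width 3460 minus two 112 mm walls gives 3236 mm.


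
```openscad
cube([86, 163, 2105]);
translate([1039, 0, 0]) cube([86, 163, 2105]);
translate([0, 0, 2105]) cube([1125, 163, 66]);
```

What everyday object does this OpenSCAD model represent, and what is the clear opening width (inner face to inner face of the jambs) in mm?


A door frame. The clear opening width is 953 mm.

Two 2105 mm tall posts with a header on top — a door frame. The left jamb is 86 mm wide at x = 0; the right jamb starts at x = 1039. The clear opening is 1039 − 86 = 953 mm.


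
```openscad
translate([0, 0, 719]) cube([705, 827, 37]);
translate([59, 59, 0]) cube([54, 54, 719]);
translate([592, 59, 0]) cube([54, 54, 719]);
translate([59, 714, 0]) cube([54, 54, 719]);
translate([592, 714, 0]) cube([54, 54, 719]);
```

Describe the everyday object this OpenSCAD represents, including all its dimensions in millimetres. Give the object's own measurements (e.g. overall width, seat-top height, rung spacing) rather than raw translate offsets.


A rectangular dining table. The top is 705×827×37 mm with its upper surface at z = 756 mm. It stands on four 54×54 mm square legs, each inset 59 mm from the nearest pair of top edges, running from the floor to the underside of the top.


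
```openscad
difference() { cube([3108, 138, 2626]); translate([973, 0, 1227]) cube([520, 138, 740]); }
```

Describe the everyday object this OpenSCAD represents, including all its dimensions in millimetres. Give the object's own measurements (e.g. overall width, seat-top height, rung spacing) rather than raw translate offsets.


A wall 3108 mm long (x), 138 mm thick (y), 2626 mm tall, with a rectangular window opening cut through it. The opening is 520 mm wide and 740 mm tall; its sill is at z = 1227 mm and its near (−x) edge is 973 mm from the wall's −x end. The opening passes through the full wall thickness.


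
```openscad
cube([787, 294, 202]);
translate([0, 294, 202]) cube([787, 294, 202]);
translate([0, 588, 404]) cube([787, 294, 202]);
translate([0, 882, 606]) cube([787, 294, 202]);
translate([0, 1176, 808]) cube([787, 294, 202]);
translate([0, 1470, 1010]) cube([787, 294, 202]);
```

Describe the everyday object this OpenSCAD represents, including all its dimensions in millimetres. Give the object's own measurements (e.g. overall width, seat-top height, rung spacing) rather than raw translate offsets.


A straight staircase of 6 solid steps. Each step is 787 mm wide (x), 294 mm deep (y, the going) and 202 mm tall (the rise). The first step rests on the floor; each subsequent step sits one going further in +y and one rise higher in +z, directly behind and above the previous step with no overlap.


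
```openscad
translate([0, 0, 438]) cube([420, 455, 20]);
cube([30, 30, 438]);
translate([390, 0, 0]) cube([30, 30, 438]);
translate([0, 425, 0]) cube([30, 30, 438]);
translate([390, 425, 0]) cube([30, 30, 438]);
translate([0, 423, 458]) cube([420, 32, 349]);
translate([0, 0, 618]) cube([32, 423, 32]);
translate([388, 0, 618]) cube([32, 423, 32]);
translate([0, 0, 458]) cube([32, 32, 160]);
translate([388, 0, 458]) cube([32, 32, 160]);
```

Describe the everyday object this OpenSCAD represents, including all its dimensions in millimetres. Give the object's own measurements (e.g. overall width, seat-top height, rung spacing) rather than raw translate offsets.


A chair. The seat is a 420×455×20 mm slab with its top at z = 458 mm, on four 30×30 mm corner legs (flush with the seat edges, standing on z = 0). A flat backrest 32 mm thick, 349 mm tall, spans the full seat width and rises from the seat top along its +y edge, rear face flush with the rear of the seat. Two armrests of 32×32 mm section run along each side from the seat's front edge to the front of the backrest, top faces 192 mm above the seat top and outer faces flush with the seat's x-edges; a 32×32 mm post under the front of each armrest stands on the seat at the front corner.


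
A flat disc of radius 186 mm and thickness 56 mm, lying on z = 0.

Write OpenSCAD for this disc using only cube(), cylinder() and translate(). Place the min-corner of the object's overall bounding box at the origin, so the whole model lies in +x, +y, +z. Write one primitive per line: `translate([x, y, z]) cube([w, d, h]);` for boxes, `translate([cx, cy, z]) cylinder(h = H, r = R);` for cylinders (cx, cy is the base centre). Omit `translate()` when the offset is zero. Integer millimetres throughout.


translate([186, 186, 0]) cylinder(h = 56, r = 186);


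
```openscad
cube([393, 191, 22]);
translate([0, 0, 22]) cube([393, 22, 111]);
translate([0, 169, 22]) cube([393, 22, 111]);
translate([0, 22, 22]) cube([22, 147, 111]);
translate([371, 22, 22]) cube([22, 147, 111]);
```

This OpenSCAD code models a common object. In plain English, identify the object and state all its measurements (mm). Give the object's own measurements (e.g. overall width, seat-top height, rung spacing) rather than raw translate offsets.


An open-topped rectangular box: outside dimensions 393×191×133 mm, with a uniform wall and base thickness of 22 mm. The base is a full 393×191 slab on the floor; four walls sit on top of the base. The front and back walls (the −y and +y sides) span the full width; the two side walls fit between them.


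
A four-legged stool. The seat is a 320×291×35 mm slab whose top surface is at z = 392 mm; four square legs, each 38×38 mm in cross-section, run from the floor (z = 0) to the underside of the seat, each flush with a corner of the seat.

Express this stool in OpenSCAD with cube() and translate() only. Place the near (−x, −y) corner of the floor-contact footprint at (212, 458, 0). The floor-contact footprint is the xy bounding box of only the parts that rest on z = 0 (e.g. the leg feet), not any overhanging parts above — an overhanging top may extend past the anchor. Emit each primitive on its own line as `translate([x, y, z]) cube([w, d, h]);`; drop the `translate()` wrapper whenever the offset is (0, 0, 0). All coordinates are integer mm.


// leg_h = 392 - 35 = 357
translate([212, 458, 357]) cube([320, 291, 35]);
translate([212, 458, 0]) cube([38, 38, 357]);
translate([494, 458, 0]) cube([38, 38, 357]);
translate([212, 711, 0]) cube([38, 38, 357]);
translate([494, 711, 0]) cube([38, 38, 357]);


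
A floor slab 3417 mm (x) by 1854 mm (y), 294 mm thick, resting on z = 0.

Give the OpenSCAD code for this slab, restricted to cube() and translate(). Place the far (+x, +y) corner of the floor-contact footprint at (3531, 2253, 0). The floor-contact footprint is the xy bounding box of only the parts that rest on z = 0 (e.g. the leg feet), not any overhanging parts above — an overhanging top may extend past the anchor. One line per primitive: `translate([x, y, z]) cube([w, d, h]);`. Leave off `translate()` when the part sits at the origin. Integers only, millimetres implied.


translate([114, 399, 0]) cube([3417, 1854, 294]);


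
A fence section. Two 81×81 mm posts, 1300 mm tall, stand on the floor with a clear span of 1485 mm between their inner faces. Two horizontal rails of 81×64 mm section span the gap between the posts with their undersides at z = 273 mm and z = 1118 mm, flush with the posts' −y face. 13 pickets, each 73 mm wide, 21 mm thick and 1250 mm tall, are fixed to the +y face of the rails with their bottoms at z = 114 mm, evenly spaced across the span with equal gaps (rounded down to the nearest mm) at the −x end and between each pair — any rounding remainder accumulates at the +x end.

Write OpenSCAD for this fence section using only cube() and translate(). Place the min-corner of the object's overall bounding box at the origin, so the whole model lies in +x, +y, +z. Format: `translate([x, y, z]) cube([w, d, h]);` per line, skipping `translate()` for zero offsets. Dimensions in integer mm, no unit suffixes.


cube([81, 81, 1300]);
translate([1566, 0, 0]) cube([81, 81, 1300]);
translate([81, 0, 273]) cube([1485, 81, 64]);
translate([81, 0, 1118]) cube([1485, 81, 64]);
translate([119, 81, 114]) cube([73, 21, 1250]);
translate([230, 81, 114]) cube([73, 21, 1250]);
translate([341, 81, 114]) cube([73, 21, 1250]);
translate([452, 81, 114]) cube([73, 21, 1250]);
translate([563, 81, 114]) cube([73, 21, 1250]);
translate([674, 81, 114]) cube([73, 21, 1250]);
translate([785, 81, 114]) cube([73, 21, 1250]);
translate([896, 81, 114]) cube([73, 21, 1250]);
translate([1007, 81, 114]) cube([73, 21, 1250]);
translate([1118, 81, 114]) cube([73, 21, 1250]);
translate([1229, 81, 114]) cube([73, 21, 1250]);
translate([1340, 81, 114]) cube([73, 21, 1250]);
translate([1451, 81, 114]) cube([73, 21, 1250]);


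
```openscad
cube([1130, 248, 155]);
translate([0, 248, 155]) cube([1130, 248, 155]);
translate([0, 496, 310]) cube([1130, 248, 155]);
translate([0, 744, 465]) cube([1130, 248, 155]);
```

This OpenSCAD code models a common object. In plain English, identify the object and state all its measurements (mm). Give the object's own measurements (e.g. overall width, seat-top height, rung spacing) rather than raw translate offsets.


A straight staircase of 4 solid steps. Each step is 1130 mm wide (x), 248 mm deep (y, the going) and 155 mm tall (the rise). The first step rests on the floor; each subsequent step sits one going further in +y and one rise higher in +z, directly behind and above the previous step with no overlap.


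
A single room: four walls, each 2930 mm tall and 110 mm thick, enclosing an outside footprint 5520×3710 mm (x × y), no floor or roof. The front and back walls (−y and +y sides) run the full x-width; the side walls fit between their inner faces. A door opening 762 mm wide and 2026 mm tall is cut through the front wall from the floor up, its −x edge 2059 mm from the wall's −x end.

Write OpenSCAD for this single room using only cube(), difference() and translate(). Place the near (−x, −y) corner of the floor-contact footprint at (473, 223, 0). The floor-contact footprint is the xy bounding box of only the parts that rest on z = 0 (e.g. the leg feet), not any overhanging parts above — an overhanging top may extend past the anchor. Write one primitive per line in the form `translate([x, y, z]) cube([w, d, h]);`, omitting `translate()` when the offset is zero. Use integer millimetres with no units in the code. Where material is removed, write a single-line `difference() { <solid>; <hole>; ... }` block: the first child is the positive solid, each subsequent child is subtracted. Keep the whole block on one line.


difference() { translate([473, 223, 0]) cube([5520, 110, 2930]); translate([2532, 223, 0]) cube([762, 110, 2026]); }
translate([473, 3823, 0]) cube([5520, 110, 2930]);
translate([473, 333, 0]) cube([110, 3490, 2930]);
translate([5883, 333, 0]) cube([110, 3490, 2930]);


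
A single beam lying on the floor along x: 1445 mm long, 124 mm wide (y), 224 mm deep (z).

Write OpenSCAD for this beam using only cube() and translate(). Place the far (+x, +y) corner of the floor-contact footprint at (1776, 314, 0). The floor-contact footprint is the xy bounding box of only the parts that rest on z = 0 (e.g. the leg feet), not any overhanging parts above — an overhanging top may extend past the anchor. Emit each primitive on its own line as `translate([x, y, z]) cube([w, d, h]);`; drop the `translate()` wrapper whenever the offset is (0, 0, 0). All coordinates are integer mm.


translate([331, 190, 0]) cube([1445, 124, 224]);


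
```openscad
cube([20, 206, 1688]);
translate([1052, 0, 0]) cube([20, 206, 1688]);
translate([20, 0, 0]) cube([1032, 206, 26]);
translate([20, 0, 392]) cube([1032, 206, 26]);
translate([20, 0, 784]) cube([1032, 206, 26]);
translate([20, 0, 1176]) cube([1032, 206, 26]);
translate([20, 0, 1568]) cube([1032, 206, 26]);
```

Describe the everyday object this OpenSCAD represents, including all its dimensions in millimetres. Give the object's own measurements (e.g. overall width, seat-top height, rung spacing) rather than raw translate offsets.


An open bookshelf. Two side panels, each 20 mm thick, 206 mm deep and 1688 mm tall, stand 1072 mm apart (outside-to-outside). Between them sit 5 shelves, each 26 mm thick and 206 mm deep, spanning the full gap between the sides. The bottom shelf rests on the floor (its underside at z = 0) and the clear gap between one shelf's top and the next shelf's underside is 366 mm.


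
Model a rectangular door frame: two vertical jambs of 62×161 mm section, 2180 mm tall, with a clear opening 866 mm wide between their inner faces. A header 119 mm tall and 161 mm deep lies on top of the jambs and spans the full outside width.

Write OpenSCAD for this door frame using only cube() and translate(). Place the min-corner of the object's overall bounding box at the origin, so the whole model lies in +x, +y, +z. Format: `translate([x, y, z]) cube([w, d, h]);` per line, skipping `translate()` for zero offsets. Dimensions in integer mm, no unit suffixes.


cube([62, 161, 2180]);
translate([928, 0, 0]) cube([62, 161, 2180]);
translate([0, 0, 2180]) cube([990, 161, 119]);


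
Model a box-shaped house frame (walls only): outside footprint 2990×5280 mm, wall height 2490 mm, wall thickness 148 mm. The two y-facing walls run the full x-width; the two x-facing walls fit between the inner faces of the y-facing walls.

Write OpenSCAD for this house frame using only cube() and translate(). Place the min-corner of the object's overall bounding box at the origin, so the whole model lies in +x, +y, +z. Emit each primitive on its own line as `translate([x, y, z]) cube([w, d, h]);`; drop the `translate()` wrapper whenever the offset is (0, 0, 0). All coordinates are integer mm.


cube([2990, 148, 2490]);
translate([0, 5132, 0]) cube([2990, 148, 2490]);
translate([0, 148, 0]) cube([148, 4984, 2490]);
translate([2842, 148, 0]) cube([148, 4984, 2490]);


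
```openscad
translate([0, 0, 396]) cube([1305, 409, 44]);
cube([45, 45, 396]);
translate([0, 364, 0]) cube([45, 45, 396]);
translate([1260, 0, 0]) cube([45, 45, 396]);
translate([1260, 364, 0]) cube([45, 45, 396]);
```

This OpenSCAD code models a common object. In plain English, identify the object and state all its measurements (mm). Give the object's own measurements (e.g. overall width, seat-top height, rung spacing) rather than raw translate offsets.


A long wooden bench with a 1305 mm (x) × 409 mm (y) seat, 44 mm thick, its top surface 440 mm above the floor. Four 45 mm square legs at the seat corners, flush with the edges, run from z = 0 to the seat underside.


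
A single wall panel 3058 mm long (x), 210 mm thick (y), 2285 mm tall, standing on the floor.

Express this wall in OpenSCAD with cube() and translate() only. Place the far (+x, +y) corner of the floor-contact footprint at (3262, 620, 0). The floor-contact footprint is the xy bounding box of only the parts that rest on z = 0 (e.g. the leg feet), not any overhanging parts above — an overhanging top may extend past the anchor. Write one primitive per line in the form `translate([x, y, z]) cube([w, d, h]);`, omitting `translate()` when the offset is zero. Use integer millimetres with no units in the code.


translate([204, 410, 0]) cube([3058, 210, 2285]);


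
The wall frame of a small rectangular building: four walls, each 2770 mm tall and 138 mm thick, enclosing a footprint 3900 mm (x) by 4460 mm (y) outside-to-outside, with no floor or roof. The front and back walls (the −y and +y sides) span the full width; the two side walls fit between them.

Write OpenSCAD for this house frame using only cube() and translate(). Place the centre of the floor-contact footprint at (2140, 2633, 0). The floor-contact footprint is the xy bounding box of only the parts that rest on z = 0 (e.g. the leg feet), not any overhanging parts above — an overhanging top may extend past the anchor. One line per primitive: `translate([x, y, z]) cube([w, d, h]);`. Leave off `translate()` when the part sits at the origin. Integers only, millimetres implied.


translate([190, 403, 0]) cube([3900, 138, 2770]);
translate([190, 4725, 0]) cube([3900, 138, 2770]);
translate([190, 541, 0]) cube([138, 4184, 2770]);
translate([3952, 541, 0]) cube([138, 4184, 2770]);


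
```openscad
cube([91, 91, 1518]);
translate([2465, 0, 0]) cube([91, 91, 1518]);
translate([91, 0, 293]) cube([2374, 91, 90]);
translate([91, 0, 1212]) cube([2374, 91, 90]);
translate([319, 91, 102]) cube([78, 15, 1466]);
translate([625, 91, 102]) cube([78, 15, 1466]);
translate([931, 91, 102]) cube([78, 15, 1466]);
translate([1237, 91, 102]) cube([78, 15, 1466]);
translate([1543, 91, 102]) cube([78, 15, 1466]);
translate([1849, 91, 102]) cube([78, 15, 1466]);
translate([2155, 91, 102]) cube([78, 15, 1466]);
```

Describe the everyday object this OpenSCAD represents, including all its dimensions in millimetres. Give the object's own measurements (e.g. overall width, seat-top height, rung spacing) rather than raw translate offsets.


A fence section. Two 91×91 mm posts, 1518 mm tall, stand on the floor with a clear span of 2374 mm between their inner faces. Two horizontal rails of 91×90 mm section span the gap between the posts with their undersides at z = 293 mm and z = 1212 mm, flush with the posts' −y face. 7 pickets, each 78 mm wide, 15 mm thick and 1466 mm tall, are fixed to the +y face of the rails with their bottoms at z = 102 mm, spaced across the span with a 228 mm gap after the −x post and between neighbouring pickets, with 232 mm left before the +x post.


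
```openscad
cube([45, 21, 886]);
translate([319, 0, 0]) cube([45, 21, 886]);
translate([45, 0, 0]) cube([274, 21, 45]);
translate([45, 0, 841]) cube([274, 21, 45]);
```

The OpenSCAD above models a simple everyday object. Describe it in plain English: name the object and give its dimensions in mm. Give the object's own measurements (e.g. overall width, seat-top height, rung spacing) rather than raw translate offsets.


A rectangular picture frame lying in the x–z plane (depth along y). The opening is 274 mm wide (x) by 796 mm tall (z), surrounded by a border 45 mm wide on all four sides. The frame is 21 mm deep and is made of two full-height vertical stiles with two horizontal rails fitted between them.


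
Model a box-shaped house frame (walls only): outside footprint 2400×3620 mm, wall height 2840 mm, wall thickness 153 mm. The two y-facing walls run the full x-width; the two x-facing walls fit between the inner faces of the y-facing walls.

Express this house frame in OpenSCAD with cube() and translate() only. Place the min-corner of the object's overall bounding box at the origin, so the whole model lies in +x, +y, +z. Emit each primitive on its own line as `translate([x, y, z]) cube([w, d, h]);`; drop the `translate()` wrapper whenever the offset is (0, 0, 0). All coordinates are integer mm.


cube([2400, 153, 2840]);
translate([0, 3467, 0]) cube([2400, 153, 2840]);
translate([0, 153, 0]) cube([153, 3314, 2840]);
translate([2247, 153, 0]) cube([153, 3314, 2840]);


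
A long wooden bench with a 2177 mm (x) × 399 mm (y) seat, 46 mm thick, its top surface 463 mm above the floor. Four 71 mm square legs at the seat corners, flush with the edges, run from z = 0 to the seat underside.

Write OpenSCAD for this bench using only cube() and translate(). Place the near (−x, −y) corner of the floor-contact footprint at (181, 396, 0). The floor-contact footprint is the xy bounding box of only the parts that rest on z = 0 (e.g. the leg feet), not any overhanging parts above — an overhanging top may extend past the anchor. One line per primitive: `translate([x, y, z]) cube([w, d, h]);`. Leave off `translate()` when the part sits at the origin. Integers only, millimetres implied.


translate([181, 396, 417]) cube([2177, 399, 46]);
translate([181, 396, 0]) cube([71, 71, 417]);
translate([181, 724, 0]) cube([71, 71, 417]);
translate([2287, 396, 0]) cube([71, 71, 417]);
translate([2287, 724, 0]) cube([71, 71, 417]);


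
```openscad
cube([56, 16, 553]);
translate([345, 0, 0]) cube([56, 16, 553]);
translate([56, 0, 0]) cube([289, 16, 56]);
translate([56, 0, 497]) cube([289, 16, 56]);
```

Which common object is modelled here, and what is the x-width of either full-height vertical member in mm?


A picture frame. The border width is 56 mm.

Four thin pieces enclosing a rectangular opening — a picture frame. The two full-height stiles are 553 mm tall; the top rail sits at z = 497 and is 56 mm tall, so the border above the opening is 553 − 497 = 56 mm, matching the stile x-width.


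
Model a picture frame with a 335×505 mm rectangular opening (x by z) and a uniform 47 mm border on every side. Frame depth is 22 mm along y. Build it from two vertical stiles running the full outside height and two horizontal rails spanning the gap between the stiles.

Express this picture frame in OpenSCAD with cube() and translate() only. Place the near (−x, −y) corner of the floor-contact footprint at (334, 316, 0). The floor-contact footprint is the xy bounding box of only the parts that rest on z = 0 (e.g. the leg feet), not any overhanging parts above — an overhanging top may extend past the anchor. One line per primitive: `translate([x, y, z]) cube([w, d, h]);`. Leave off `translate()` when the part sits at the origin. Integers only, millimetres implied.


translate([334, 316, 0]) cube([47, 22, 599]);
translate([716, 316, 0]) cube([47, 22, 599]);
translate([381, 316, 0]) cube([335, 22, 47]);
translate([381, 316, 552]) cube([335, 22, 47]);


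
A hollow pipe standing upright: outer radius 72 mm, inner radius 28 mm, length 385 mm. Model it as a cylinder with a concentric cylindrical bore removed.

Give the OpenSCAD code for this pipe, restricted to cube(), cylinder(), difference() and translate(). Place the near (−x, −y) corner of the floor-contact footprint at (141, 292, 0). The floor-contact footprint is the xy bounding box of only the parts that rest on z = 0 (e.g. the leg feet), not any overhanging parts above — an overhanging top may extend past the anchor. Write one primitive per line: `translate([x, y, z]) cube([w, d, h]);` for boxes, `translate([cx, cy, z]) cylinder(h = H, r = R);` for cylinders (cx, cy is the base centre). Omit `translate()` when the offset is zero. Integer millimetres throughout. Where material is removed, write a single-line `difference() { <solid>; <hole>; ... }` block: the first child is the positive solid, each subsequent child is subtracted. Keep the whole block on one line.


difference() { translate([213, 364, 0]) cylinder(h = 385, r = 72); translate([213, 364, 0]) cylinder(h = 385, r = 28); }


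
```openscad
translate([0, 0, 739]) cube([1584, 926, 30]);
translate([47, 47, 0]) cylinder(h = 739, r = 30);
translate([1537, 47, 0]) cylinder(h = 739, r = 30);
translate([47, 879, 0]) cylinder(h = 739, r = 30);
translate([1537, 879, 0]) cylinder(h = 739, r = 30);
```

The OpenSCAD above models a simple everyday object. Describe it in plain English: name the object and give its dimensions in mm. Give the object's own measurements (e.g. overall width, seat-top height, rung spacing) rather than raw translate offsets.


A rectangular dining table. The top is 1584×926×30 mm with its upper surface at z = 769 mm. It stands on four round legs of 60 mm diameter, each leg's bounding box inset 17 mm from the nearest pair of top edges, running from the floor to the underside of the top.


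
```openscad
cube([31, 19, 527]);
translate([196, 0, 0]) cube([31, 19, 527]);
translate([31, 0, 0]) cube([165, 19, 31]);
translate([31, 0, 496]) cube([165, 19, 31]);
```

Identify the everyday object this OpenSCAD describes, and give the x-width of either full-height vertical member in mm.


A picture frame. The border width is 31 mm.

Four thin pieces enclosing a rectangular opening — a picture frame. The two full-height stiles are 527 mm tall; the top rail sits at z = 496 and is 31 mm tall, so the border above the opening is 527 − 496 = 31 mm, matching the stile x-width.


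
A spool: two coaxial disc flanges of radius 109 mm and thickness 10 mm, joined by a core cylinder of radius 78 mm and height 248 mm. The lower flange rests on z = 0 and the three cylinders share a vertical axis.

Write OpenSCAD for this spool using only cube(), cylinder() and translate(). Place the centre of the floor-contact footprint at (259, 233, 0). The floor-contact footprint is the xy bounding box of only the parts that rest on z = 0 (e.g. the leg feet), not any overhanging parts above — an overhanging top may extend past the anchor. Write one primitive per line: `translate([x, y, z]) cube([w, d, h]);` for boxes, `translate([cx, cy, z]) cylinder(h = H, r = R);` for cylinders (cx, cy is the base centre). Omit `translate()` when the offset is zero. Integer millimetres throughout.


translate([259, 233, 0]) cylinder(h = 10, r = 109);
translate([259, 233, 10]) cylinder(h = 248, r = 78);
translate([259, 233, 258]) cylinder(h = 10, r = 109);


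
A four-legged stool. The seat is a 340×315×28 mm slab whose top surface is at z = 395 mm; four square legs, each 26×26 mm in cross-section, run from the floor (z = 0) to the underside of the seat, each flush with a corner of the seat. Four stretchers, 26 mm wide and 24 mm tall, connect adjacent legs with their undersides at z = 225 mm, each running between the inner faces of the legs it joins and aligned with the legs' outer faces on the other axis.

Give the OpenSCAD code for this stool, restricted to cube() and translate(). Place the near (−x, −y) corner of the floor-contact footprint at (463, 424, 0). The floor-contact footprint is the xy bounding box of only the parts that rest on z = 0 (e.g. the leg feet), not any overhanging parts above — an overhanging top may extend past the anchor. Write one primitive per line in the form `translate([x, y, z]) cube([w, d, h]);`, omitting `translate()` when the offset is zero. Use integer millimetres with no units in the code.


translate([463, 424, 367]) cube([340, 315, 28]);
translate([463, 424, 0]) cube([26, 26, 367]);
translate([777, 424, 0]) cube([26, 26, 367]);
translate([463, 713, 0]) cube([26, 26, 367]);
translate([777, 713, 0]) cube([26, 26, 367]);
translate([489, 424, 225]) cube([288, 26, 24]);
translate([489, 713, 225]) cube([288, 26, 24]);
translate([463, 450, 225]) cube([26, 263, 24]);
translate([777, 450, 225]) cube([26, 263, 24]);


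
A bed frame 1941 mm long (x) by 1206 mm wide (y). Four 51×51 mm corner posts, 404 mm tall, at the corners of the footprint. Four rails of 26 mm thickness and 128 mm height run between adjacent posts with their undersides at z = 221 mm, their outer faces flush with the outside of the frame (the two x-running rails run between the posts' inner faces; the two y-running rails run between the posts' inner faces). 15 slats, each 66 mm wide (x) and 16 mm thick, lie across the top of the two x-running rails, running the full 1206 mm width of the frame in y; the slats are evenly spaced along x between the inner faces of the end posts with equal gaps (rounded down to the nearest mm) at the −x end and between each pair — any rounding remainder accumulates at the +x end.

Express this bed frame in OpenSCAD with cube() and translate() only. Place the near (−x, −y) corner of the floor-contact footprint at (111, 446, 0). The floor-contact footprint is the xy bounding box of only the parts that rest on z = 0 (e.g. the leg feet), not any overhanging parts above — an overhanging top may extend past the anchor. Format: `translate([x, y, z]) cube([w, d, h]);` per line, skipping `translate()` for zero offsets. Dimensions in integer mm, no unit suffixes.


translate([111, 446, 0]) cube([51, 51, 404]);
translate([111, 1601, 0]) cube([51, 51, 404]);
translate([2001, 446, 0]) cube([51, 51, 404]);
translate([2001, 1601, 0]) cube([51, 51, 404]);
translate([162, 446, 221]) cube([1839, 26, 128]);
translate([162, 1626, 221]) cube([1839, 26, 128]);
translate([111, 497, 221]) cube([26, 1104, 128]);
translate([2026, 497, 221]) cube([26, 1104, 128]);
translate([215, 446, 349]) cube([66, 1206, 16]);
translate([334, 446, 349]) cube([66, 1206, 16]);
translate([453, 446, 349]) cube([66, 1206, 16]);
translate([572, 446, 349]) cube([66, 1206, 16]);
translate([691, 446, 349]) cube([66, 1206, 16]);
translate([810, 446, 349]) cube([66, 1206, 16]);
translate([929, 446, 349]) cube([66, 1206, 16]);
translate([1048, 446, 349]) cube([66, 1206, 16]);
translate([1167, 446, 349]) cube([66, 1206, 16]);
translate([1286, 446, 349]) cube([66, 1206, 16]);
translate([1405, 446, 349]) cube([66, 1206, 16]);
translate([1524, 446, 349]) cube([66, 1206, 16]);
translate([1643, 446, 349]) cube([66, 1206, 16]);
translate([1762, 446, 349]) cube([66, 1206, 16]);
translate([1881, 446, 349]) cube([66, 1206, 16]);


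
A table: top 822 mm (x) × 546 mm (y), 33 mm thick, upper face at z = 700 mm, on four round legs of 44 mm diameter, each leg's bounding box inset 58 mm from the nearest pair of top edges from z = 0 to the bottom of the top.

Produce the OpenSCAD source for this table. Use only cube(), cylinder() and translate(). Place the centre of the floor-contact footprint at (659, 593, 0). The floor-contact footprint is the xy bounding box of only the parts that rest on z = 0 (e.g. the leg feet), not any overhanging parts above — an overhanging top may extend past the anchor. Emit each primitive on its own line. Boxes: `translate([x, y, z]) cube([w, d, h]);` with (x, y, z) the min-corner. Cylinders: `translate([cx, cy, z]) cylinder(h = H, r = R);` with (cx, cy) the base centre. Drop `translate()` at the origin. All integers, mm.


translate([248, 320, 667]) cube([822, 546, 33]);
translate([328, 400, 0]) cylinder(h = 667, r = 22);
translate([990, 400, 0]) cylinder(h = 667, r = 22);
translate([328, 786, 0]) cylinder(h = 667, r = 22);
translate([990, 786, 0]) cylinder(h = 667, r = 22);


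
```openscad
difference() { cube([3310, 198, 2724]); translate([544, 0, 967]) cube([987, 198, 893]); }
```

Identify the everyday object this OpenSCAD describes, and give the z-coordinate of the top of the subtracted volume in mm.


A wall with a window opening. The window head height is 1860 mm.

A wall with a rectangular opening subtracted — a window. Sill at z = 967, opening 893 mm tall, so the head is at 967 + 893 = 1860 mm.


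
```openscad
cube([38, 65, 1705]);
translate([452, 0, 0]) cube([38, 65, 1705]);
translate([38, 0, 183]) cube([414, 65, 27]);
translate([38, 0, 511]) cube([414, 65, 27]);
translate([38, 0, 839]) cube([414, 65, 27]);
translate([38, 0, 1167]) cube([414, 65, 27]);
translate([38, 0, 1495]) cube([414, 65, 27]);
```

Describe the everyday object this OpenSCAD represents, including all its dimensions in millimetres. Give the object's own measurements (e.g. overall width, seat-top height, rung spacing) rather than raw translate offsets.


A straight ladder. Two 38×65 mm vertical rails, 1705 mm tall, stand 490 mm apart (outside-to-outside) with their front faces coplanar on the −y side. 5 rungs, each 65 mm deep and 27 mm tall, span between the inner faces of the rails, front faces flush with the rails. The lowest rung's underside is at z = 183 mm and rungs are spaced 328 mm apart (underside to underside).


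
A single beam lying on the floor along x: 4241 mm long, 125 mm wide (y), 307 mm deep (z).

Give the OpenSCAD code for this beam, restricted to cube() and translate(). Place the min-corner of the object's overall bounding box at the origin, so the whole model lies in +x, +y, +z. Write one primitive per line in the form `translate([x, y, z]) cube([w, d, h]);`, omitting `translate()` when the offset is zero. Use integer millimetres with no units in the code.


cube([4241, 125, 307]);


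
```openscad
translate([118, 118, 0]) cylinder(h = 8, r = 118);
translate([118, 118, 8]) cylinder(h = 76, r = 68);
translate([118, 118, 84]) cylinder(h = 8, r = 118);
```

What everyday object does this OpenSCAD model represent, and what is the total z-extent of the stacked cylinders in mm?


A spool. The overall height is 92 mm.

Three coaxial cylinders, large–small–large — a spool. Two 8 mm flanges and a 76 mm core give 8 + 76 + 8 = 92 mm.


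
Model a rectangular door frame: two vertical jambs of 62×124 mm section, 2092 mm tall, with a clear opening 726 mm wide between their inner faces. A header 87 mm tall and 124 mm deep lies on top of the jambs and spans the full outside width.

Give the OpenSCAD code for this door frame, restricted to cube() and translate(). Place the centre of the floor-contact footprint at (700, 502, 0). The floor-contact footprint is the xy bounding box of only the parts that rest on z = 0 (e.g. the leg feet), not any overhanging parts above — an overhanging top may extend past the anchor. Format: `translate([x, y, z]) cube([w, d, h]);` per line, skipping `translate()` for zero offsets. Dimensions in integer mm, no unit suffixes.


translate([275, 440, 0]) cube([62, 124, 2092]);
translate([1063, 440, 0]) cube([62, 124, 2092]);
translate([275, 440, 2092]) cube([850, 124, 87]);


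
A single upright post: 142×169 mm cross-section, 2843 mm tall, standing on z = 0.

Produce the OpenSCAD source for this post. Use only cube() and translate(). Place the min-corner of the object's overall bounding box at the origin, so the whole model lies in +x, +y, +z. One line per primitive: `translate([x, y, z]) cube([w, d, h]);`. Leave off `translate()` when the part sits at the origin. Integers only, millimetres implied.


cube([142, 169, 2843]);


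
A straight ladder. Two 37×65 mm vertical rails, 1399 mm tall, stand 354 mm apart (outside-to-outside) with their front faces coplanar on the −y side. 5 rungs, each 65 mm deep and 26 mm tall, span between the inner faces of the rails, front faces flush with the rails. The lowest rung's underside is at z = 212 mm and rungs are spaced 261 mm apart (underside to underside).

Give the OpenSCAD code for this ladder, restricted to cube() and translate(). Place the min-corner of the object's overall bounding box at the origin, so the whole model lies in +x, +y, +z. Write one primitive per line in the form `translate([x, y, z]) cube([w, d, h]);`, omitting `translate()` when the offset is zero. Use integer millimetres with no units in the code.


// rung span = 354 - 2*37 = 280
// rung[k] z = 212 + k*261
cube([37, 65, 1399]);
translate([317, 0, 0]) cube([37, 65, 1399]);
translate([37, 0, 212]) cube([280, 65, 26]);
translate([37, 0, 473]) cube([280, 65, 26]);
translate([37, 0, 734]) cube([280, 65, 26]);
translate([37, 0, 995]) cube([280, 65, 26]);
translate([37, 0, 1256]) cube([280, 65, 26]);
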